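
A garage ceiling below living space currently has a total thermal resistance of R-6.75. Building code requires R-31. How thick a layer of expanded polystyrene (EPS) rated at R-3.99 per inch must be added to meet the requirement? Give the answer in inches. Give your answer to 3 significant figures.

6.08 in

ΔR = 31 − 6.75 = 24.25 ft²·°F·h/BTU
L = ΔR / (R/in) = 24.25/3.99 = 6.078 in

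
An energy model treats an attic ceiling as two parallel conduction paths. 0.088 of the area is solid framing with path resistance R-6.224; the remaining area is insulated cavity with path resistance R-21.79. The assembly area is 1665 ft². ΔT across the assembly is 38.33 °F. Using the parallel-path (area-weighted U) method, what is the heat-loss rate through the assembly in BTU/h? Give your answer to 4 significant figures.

U_eff = 0.912/21.79 + 0.088/6.224 = 0.041854 + 0.014139 = 0.055993
R_eff = 1/U_eff = 17.859 ft²·°F·h/BTU
Q = 1665 × 38.33 / 17.859 = 3573.4 BTU/h

3573 BTU/h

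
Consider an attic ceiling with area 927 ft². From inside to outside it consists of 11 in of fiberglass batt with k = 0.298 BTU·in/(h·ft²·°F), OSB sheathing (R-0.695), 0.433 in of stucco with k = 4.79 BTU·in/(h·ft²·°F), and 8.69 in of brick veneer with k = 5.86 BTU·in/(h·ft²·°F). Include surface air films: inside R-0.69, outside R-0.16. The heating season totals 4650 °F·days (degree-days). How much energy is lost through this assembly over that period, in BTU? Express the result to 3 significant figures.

11/0.298 = 36.91
0.433/4.79 = 0.0904
8.69/5.86 = 1.483
R_total = 0.69 + 36.91 + 0.695 + 0.0904 + 1.483 + 0.16 = 40.03 ft²·°F·h/BTU
E = A × HDD × 24 / R = 927 × 4650 × 24 / 40.03 = 2584000 BTU

2580000 BTU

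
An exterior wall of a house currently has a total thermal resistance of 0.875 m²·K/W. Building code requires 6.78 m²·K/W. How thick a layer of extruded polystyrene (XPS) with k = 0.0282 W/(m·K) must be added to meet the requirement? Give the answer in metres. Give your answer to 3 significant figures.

0.167 m

ΔR = 6.78 − 0.875 = 5.905 m²·K/W
L = ΔR × k = 5.905 × 0.0282 = 0.1665 m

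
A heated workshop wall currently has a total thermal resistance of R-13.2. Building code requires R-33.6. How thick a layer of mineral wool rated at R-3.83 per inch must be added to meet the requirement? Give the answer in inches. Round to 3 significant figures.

5.33 in

ΔR = 33.6 − 13.2 = 20.4 ft²·°F·h/BTU
L = ΔR / (R/in) = 20.4/3.83 = 5.326 in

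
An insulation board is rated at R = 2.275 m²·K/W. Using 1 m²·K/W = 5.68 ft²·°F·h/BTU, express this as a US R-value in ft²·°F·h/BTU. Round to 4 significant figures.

R_US = 2.275 × 5.68 = 12.922

12.92 ft²·°F·h/BTU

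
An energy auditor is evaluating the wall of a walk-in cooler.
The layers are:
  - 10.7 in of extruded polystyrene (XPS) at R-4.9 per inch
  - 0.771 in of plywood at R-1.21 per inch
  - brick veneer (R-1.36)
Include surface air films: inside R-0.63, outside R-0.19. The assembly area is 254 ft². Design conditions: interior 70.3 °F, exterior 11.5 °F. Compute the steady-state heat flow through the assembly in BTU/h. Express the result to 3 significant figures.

269 BTU/h

10.7 × 4.9 = 52.43
0.771 × 1.21 = 0.9329
R_total = 0.63 + 52.43 + 0.9329 + 1.36 + 0.19 = 55.54 ft²·°F·h/BTU
Q = A·ΔT/R = 254 × (70.3 − 11.5) / 55.54 = 268.9 BTU/h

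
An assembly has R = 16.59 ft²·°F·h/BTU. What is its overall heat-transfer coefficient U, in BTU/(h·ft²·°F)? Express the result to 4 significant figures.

0.06028 BTU/(h·ft²·°F)

U = 1/R = 1/16.59 = 0.060277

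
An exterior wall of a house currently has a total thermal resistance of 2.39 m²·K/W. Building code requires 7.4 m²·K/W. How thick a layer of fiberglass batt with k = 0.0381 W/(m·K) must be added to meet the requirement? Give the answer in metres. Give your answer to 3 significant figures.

ΔR = 7.4 − 2.39 = 5.01 m²·K/W
L = ΔR × k = 5.01 × 0.0381 = 0.1909 m

0.191 m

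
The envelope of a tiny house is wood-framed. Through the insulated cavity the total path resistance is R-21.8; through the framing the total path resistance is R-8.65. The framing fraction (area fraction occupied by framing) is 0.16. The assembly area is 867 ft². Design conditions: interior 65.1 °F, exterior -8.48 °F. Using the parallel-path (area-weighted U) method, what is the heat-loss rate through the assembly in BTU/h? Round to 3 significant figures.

U_eff = 0.84/21.8 + 0.16/8.65 = 0.03853 + 0.0185 = 0.05703
R_eff = 1/U_eff = 17.53 ft²·°F·h/BTU
Q = 867 × (65.1 − (-8.48)) / 17.53 = 3638 BTU/h

3640 BTU/h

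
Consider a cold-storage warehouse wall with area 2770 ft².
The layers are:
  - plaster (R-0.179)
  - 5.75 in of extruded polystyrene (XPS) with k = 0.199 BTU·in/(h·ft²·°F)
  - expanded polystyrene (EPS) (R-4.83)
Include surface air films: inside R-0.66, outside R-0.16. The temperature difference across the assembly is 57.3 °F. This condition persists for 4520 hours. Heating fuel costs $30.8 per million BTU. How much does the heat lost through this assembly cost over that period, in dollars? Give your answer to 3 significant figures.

5.75/0.199 = 28.89
R_total = 0.66 + 0.179 + 28.89 + 4.83 + 0.16 = 34.72 ft²·°F·h/BTU
Q = 2770 × 57.3 / 34.72 = 4571 BTU/h
E = 4571 × 4520 = 20660000 BTU
Cost = 20660000/10⁶ × 30.8 = $636.4

636 dollars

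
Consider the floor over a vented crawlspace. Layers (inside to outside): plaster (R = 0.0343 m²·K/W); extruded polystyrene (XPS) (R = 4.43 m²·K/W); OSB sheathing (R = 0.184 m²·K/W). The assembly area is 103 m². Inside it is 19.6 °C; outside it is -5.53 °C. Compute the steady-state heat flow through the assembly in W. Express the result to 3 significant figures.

557 W

R_total = 0.0343 + 4.43 + 0.184 = 4.648 m²·K/W
Q = A·ΔT/R = 103 × (19.6 − (-5.53)) / 4.648 = 556.8 W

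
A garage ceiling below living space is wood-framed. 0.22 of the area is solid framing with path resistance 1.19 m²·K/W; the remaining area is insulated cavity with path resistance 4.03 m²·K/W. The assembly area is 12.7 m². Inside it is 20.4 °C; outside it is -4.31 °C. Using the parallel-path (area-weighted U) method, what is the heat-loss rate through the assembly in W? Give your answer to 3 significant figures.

119 W

U_eff = 0.78/4.03 + 0.22/1.19 = 0.1935 + 0.1849 = 0.3784
R_eff = 1/U_eff = 2.643 m²·K/W
Q = 12.7 × (20.4 − (-4.31)) / 2.643 = 118.8 W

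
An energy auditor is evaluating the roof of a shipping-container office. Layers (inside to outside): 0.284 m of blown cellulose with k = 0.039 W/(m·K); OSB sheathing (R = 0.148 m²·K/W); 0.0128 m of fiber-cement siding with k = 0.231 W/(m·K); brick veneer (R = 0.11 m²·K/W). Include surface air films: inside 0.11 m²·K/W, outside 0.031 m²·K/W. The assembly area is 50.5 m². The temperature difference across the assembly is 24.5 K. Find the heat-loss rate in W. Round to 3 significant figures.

160 W

0.284/0.039 = 7.282
0.0128/0.231 = 0.05541
R_total = 0.11 + 7.282 + 0.148 + 0.05541 + 0.11 + 0.031 = 7.736 m²·K/W
Q = A·ΔT/R = 50.5 × 24.5 / 7.736 = 159.9 W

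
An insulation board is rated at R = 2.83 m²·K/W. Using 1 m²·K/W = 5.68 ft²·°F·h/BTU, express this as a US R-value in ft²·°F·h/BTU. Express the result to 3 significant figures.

16.1 ft²·°F·h/BTU

R_US = 2.83 × 5.68 = 16.07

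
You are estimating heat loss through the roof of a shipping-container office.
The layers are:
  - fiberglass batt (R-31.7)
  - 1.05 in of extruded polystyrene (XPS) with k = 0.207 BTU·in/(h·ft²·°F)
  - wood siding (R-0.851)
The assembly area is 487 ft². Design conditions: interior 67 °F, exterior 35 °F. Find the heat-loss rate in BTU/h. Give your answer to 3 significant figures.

414 BTU/h

1.05/0.207 = 5.072
R_total = 31.7 + 5.072 + 0.851 = 37.62 ft²·°F·h/BTU
Q = A·ΔT/R = 487 × (67 − 35) / 37.62 = 414.2 BTU/h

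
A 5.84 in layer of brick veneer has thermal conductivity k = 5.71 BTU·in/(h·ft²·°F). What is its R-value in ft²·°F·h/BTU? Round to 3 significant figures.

1.02 ft²·°F·h/BTU

R = L/k = 5.84/5.71 = 1.023 ft²·°F·h/BTU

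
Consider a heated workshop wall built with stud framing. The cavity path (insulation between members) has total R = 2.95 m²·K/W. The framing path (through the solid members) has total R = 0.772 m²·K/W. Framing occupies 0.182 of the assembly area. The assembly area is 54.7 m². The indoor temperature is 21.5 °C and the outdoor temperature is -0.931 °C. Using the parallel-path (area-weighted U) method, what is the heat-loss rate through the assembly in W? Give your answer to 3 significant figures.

629 W

U_eff = 0.818/2.95 + 0.182/0.772 = 0.2773 + 0.2358 = 0.513
R_eff = 1/U_eff = 1.949 m²·K/W
Q = 54.7 × (21.5 − (-0.931)) / 1.949 = 629.5 W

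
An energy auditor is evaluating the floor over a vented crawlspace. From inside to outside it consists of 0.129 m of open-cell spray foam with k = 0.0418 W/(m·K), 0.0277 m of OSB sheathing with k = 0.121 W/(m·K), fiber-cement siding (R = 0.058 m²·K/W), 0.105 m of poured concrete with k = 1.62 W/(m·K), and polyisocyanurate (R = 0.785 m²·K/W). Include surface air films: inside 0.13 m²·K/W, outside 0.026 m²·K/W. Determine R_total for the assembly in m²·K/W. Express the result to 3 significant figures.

4.38 m²·K/W

0.129/0.0418 = 3.086
0.0277/0.121 = 0.2289
0.105/1.62 = 0.06481
R_total = 0.13 + 3.086 + 0.2289 + 0.058 + 0.06481 + 0.785 + 0.026 = 4.379 m²·K/W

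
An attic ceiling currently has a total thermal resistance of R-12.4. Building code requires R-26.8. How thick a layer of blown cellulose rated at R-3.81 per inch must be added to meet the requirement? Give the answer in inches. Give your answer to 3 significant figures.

ΔR = 26.8 − 12.4 = 14.4 ft²·°F·h/BTU
L = ΔR / (R/in) = 14.4/3.81 = 3.78 in

3.78 in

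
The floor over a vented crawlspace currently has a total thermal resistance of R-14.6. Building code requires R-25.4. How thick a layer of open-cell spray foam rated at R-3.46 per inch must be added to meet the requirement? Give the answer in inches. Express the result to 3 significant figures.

ΔR = 25.4 − 14.6 = 10.8 ft²·°F·h/BTU
L = ΔR / (R/in) = 10.8/3.46 = 3.121 in

3.12 in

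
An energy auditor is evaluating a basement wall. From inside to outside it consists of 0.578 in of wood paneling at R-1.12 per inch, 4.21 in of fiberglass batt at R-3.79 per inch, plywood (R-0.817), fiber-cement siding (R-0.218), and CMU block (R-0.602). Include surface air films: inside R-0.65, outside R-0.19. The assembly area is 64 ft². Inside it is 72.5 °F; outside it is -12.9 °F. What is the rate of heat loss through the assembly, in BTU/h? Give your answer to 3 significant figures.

286 BTU/h

0.578 × 1.12 = 0.6474
4.21 × 3.79 = 15.96
R_total = 0.65 + 0.6474 + 15.96 + 0.817 + 0.218 + 0.602 + 0.19 = 19.08 ft²·°F·h/BTU
Q = A·ΔT/R = 64 × (72.5 − (-12.9)) / 19.08 = 286.5 BTU/h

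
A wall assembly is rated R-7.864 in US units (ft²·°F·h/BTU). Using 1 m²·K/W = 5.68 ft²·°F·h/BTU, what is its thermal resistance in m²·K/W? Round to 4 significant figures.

1.385 m²·K/W

R_SI = 7.864/5.68 = 1.3845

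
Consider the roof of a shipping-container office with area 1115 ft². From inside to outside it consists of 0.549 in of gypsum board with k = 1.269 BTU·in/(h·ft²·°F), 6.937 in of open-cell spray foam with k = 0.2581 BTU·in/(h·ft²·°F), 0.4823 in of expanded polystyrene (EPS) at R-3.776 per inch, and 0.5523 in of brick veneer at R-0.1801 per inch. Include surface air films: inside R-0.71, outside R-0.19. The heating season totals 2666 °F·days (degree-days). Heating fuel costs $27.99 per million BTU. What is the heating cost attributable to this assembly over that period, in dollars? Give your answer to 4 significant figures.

0.549/1.269 = 0.43262
6.937/0.2581 = 26.877
0.4823 × 3.776 = 1.8212
0.5523 × 0.1801 = 0.099469
R_total = 0.71 + 0.43262 + 26.877 + 1.8212 + 0.099469 + 0.19 = 30.13 ft²·°F·h/BTU
E = A × HDD × 24 / R = 1115 × 2666 × 24 / 30.13 = 2367800 BTU
Cost = 2367800/10⁶ × 27.99 = $66.274

66.27 dollars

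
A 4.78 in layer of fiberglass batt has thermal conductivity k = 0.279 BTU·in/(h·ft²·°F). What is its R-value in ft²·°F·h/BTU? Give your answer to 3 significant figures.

17.1 ft²·°F·h/BTU

R = L/k = 4.78/0.279 = 17.13 ft²·°F·h/BTU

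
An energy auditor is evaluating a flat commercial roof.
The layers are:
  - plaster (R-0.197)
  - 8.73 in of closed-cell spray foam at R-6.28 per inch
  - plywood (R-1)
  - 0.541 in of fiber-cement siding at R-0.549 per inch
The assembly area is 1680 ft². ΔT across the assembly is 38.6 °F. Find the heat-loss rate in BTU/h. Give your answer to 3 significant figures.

1150 BTU/h

8.73 × 6.28 = 54.82
0.541 × 0.549 = 0.297
R_total = 0.197 + 54.82 + 1 + 0.297 = 56.32 ft²·°F·h/BTU
Q = A·ΔT/R = 1680 × 38.6 / 56.32 = 1151 BTU/h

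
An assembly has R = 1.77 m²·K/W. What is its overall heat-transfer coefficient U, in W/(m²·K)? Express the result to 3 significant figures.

0.565 W/(m²·K)

U = 1/R = 1/1.77 = 0.565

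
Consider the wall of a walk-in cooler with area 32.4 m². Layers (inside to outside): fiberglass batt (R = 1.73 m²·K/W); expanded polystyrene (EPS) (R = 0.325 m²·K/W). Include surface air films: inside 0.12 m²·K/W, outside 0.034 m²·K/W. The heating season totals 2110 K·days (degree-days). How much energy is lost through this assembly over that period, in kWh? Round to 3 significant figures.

R_total = 0.12 + 1.73 + 0.325 + 0.034 = 2.209 m²·K/W
E = A × HDD × 24 / R / 1000 = 32.4 × 2110 × 24 / 2.209 / 1000 = 742.8 kWh

743 kWh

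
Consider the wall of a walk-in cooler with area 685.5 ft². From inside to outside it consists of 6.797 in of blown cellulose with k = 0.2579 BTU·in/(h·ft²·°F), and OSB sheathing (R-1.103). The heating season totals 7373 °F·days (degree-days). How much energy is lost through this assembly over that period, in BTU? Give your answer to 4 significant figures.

4418000 BTU

6.797/0.2579 = 26.355
R_total = 26.355 + 1.103 = 27.458 ft²·°F·h/BTU
E = A × HDD × 24 / R = 685.5 × 7373 × 24 / 27.458 = 4417600 BTU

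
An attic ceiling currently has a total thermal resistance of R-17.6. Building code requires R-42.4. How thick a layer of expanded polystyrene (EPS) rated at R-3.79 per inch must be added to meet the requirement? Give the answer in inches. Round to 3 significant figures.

6.54 in

ΔR = 42.4 − 17.6 = 24.8 ft²·°F·h/BTU
L = ΔR / (R/in) = 24.8/3.79 = 6.544 in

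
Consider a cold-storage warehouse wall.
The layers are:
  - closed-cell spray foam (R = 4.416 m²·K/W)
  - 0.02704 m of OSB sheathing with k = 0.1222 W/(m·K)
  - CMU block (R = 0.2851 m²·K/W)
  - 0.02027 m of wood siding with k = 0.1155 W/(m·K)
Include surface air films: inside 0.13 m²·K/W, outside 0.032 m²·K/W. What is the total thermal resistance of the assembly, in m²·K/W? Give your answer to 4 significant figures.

0.02704/0.1222 = 0.22128
0.02027/0.1155 = 0.1755
R_total = 0.13 + 4.416 + 0.22128 + 0.2851 + 0.1755 + 0.032 = 5.2599 m²·K/W

5.260 m²·K/W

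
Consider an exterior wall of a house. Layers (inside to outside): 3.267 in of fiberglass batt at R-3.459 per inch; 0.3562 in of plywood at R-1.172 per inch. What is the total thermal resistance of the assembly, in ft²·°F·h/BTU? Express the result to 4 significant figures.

11.72 ft²·°F·h/BTU

3.267 × 3.459 = 11.301
0.3562 × 1.172 = 0.41747
R_total = 11.301 + 0.41747 = 11.718 ft²·°F·h/BTU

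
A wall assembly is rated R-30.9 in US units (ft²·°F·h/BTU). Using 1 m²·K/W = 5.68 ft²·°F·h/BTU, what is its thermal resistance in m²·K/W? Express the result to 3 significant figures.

5.44 m²·K/W

R_SI = 30.9/5.68 = 5.44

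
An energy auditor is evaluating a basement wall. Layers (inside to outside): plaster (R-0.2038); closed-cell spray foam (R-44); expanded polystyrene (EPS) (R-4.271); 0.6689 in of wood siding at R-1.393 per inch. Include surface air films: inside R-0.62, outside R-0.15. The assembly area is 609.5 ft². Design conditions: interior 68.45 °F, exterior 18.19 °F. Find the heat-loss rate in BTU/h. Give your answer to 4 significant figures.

0.6689 × 1.393 = 0.93178
R_total = 0.62 + 0.2038 + 44 + 4.271 + 0.93178 + 0.15 = 50.177 ft²·°F·h/BTU
Q = A·ΔT/R = 609.5 × (68.45 − 18.19) / 50.177 = 610.51 BTU/h

610.5 BTU/h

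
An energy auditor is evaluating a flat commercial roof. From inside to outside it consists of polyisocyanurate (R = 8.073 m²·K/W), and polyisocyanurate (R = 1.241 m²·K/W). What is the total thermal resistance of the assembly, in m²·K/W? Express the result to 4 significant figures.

9.314 m²·K/W

R_total = 8.073 + 1.241 = 9.314 m²·K/W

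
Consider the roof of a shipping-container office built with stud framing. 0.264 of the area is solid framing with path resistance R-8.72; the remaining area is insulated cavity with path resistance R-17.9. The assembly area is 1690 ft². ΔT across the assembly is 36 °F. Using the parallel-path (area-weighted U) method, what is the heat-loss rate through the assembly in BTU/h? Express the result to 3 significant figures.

U_eff = 0.736/17.9 + 0.264/8.72 = 0.04112 + 0.03028 = 0.07139
R_eff = 1/U_eff = 14.01 ft²·°F·h/BTU
Q = 1690 × 36 / 14.01 = 4344 BTU/h

4340 BTU/h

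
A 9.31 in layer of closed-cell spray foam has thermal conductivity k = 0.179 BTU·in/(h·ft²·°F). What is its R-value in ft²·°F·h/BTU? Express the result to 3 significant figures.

R = L/k = 9.31/0.179 = 52.01 ft²·°F·h/BTU

52.0 ft²·°F·h/BTU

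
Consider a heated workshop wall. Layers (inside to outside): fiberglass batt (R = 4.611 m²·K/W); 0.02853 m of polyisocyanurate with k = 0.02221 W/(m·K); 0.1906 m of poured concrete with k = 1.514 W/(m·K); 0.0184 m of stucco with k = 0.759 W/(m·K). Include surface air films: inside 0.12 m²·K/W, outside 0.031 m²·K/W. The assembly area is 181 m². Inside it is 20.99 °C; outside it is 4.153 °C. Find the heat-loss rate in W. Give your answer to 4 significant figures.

491.8 W

0.02853/0.02221 = 1.2846
0.1906/1.514 = 0.12589
0.0184/0.759 = 0.024242
R_total = 0.12 + 4.611 + 1.2846 + 0.12589 + 0.024242 + 0.031 = 6.1967 m²·K/W
Q = A·ΔT/R = 181 × (20.99 − 4.153) / 6.1967 = 491.79 W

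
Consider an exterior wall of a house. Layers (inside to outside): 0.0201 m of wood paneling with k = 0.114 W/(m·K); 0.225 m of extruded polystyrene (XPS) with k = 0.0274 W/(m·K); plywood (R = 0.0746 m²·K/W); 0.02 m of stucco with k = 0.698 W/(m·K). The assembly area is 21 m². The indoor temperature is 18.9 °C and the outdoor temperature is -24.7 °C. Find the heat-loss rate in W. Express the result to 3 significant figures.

0.0201/0.114 = 0.1763
0.225/0.0274 = 8.212
0.02/0.698 = 0.02865
R_total = 0.1763 + 8.212 + 0.0746 + 0.02865 = 8.491 m²·K/W
Q = A·ΔT/R = 21 × (18.9 − (-24.7)) / 8.491 = 107.8 W

108 W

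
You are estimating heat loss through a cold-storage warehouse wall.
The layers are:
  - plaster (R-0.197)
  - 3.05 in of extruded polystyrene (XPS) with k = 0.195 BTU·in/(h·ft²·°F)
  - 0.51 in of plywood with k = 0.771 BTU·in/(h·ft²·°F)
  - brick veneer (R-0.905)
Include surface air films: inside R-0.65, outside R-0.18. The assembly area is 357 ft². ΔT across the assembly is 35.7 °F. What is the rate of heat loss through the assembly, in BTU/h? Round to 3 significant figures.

699 BTU/h

3.05/0.195 = 15.64
0.51/0.771 = 0.6615
R_total = 0.65 + 0.197 + 15.64 + 0.6615 + 0.905 + 0.18 = 18.23 ft²·°F·h/BTU
Q = A·ΔT/R = 357 × 35.7 / 18.23 = 698.9 BTU/h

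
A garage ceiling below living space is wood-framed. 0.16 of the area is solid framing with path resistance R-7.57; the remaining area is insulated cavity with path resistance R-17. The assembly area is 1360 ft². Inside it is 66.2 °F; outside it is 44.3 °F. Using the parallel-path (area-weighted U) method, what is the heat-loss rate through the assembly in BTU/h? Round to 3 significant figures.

U_eff = 0.84/17 + 0.16/7.57 = 0.04941 + 0.02114 = 0.07055
R_eff = 1/U_eff = 14.17 ft²·°F·h/BTU
Q = 1360 × (66.2 − 44.3) / 14.17 = 2101 BTU/h

2100 BTU/h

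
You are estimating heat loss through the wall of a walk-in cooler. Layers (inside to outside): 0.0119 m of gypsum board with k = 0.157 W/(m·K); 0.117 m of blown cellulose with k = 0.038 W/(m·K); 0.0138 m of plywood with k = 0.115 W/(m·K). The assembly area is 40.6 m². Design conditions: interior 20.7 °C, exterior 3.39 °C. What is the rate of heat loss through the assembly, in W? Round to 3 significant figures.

215 W

0.0119/0.157 = 0.0758
0.117/0.038 = 3.079
0.0138/0.115 = 0.12
R_total = 0.0758 + 3.079 + 0.12 = 3.275 m²·K/W
Q = A·ΔT/R = 40.6 × (20.7 − 3.39) / 3.275 = 214.6 W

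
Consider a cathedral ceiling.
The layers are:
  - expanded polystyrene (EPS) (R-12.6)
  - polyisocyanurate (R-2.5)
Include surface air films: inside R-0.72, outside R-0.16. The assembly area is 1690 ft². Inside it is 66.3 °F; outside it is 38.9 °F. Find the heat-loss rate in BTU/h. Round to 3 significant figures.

R_total = 0.72 + 12.6 + 2.5 + 0.16 = 15.98 ft²·°F·h/BTU
Q = A·ΔT/R = 1690 × (66.3 − 38.9) / 15.98 = 2898 BTU/h

2900 BTU/h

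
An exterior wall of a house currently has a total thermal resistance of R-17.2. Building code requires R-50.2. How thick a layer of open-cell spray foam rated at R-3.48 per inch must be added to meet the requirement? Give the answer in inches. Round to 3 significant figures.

9.48 in

ΔR = 50.2 − 17.2 = 33 ft²·°F·h/BTU
L = ΔR / (R/in) = 33/3.48 = 9.483 in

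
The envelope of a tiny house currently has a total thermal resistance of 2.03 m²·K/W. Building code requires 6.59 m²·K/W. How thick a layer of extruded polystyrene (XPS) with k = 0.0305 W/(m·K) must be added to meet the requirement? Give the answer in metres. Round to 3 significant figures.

0.139 m

ΔR = 6.59 − 2.03 = 4.56 m²·K/W
L = ΔR × k = 4.56 × 0.0305 = 0.1391 m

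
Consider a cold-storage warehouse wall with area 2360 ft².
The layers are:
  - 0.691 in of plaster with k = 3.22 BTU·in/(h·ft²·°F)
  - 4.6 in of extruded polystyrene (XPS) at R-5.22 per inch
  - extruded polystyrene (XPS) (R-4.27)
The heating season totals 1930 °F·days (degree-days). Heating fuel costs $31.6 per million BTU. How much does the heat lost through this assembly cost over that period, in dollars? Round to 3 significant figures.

121 dollars

0.691/3.22 = 0.2146
4.6 × 5.22 = 24.01
R_total = 0.2146 + 24.01 + 4.27 = 28.5 ft²·°F·h/BTU
E = A × HDD × 24 / R = 2360 × 1930 × 24 / 28.5 = 3836000 BTU
Cost = 3836000/10⁶ × 31.6 = $121.2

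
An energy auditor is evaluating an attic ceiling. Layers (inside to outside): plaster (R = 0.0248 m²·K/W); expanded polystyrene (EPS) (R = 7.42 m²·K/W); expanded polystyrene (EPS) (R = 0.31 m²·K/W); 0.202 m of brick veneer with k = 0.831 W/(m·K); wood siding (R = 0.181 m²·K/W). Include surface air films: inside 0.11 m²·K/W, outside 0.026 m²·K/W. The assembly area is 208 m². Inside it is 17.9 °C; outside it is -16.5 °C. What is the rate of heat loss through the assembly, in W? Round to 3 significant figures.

861 W

0.202/0.831 = 0.2431
R_total = 0.11 + 0.0248 + 7.42 + 0.31 + 0.2431 + 0.181 + 0.026 = 8.315 m²·K/W
Q = A·ΔT/R = 208 × (17.9 − (-16.5)) / 8.315 = 860.5 W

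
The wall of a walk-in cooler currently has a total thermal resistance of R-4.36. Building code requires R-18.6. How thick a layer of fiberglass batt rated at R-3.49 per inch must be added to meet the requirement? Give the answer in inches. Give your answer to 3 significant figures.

4.08 in

ΔR = 18.6 − 4.36 = 14.24 ft²·°F·h/BTU
L = ΔR / (R/in) = 14.24/3.49 = 4.08 in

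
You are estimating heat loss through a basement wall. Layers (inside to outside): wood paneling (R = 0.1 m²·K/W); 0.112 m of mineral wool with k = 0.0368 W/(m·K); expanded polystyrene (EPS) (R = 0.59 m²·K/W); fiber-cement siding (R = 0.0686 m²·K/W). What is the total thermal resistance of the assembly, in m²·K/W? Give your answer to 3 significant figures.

3.80 m²·K/W

0.112/0.0368 = 3.043
R_total = 0.1 + 3.043 + 0.59 + 0.0686 = 3.802 m²·K/W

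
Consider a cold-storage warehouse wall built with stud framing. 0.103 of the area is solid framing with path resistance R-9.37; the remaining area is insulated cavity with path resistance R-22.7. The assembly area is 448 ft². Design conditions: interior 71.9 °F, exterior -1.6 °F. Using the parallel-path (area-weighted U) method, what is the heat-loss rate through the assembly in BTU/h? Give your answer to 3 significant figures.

1660 BTU/h

U_eff = 0.897/22.7 + 0.103/9.37 = 0.03952 + 0.01099 = 0.05051
R_eff = 1/U_eff = 19.8 ft²·°F·h/BTU
Q = 448 × (71.9 − (-1.6)) / 19.8 = 1663 BTU/h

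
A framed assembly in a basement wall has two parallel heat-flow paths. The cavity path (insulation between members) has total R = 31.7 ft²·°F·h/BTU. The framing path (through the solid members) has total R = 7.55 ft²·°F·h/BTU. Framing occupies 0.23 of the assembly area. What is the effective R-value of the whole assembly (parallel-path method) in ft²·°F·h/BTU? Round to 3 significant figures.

U_eff = 0.77/31.7 + 0.23/7.55 = 0.02429 + 0.03046 = 0.05475
R_eff = 1/U_eff = 18.26 ft²·°F·h/BTU

18.3 ft²·°F·h/BTU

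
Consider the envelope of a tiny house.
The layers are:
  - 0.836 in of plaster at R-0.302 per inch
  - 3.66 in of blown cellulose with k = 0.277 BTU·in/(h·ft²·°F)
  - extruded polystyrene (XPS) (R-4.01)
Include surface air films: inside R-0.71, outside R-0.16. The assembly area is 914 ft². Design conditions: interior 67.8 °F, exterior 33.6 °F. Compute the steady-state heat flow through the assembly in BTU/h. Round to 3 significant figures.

0.836 × 0.302 = 0.2525
3.66/0.277 = 13.21
R_total = 0.71 + 0.2525 + 13.21 + 4.01 + 0.16 = 18.35 ft²·°F·h/BTU
Q = A·ΔT/R = 914 × (67.8 − 33.6) / 18.35 = 1704 BTU/h

1700 BTU/h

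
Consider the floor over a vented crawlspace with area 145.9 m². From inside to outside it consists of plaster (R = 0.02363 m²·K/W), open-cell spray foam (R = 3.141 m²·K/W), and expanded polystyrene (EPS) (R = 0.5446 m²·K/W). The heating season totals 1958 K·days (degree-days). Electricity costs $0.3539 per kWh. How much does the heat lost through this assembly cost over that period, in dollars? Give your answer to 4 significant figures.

R_total = 0.02363 + 3.141 + 0.5446 = 3.7092 m²·K/W
E = A × HDD × 24 / R / 1000 = 145.9 × 1958 × 24 / 3.7092 / 1000 = 1848.4 kWh
Cost = 1848.4 × 0.3539 = $654.15

654.1 dollars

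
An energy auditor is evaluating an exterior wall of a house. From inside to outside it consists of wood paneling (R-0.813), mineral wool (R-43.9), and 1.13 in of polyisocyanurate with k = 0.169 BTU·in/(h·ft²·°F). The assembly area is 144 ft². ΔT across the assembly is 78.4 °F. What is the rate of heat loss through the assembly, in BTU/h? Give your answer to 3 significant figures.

220 BTU/h

1.13/0.169 = 6.686
R_total = 0.813 + 43.9 + 6.686 = 51.4 ft²·°F·h/BTU
Q = A·ΔT/R = 144 × 78.4 / 51.4 = 219.6 BTU/h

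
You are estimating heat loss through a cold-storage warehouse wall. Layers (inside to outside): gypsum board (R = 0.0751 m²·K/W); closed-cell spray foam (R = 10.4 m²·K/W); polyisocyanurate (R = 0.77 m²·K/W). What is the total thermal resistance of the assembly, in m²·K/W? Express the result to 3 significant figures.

11.2 m²·K/W

R_total = 0.0751 + 10.4 + 0.77 = 11.25 m²·K/W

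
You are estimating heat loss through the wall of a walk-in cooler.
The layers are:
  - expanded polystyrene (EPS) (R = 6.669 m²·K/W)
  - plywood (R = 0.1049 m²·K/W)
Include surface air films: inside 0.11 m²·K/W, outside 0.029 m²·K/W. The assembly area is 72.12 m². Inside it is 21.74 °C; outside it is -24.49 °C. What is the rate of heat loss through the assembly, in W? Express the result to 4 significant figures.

R_total = 0.11 + 6.669 + 0.1049 + 0.029 = 6.9129 m²·K/W
Q = A·ΔT/R = 72.12 × (21.74 − (-24.49)) / 6.9129 = 482.3 W

482.3 W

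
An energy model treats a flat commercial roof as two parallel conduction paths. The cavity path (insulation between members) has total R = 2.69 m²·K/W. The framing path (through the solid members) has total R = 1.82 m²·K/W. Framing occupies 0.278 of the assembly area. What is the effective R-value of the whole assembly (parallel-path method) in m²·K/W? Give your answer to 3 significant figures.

2.37 m²·K/W

U_eff = 0.722/2.69 + 0.278/1.82 = 0.2684 + 0.1527 = 0.4211
R_eff = 1/U_eff = 2.374 m²·K/W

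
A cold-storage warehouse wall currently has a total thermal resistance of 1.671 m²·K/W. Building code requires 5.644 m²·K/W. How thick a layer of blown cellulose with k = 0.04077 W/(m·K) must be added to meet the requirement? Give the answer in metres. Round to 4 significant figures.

ΔR = 5.644 − 1.671 = 3.973 m²·K/W
L = ΔR × k = 3.973 × 0.04077 = 0.16198 m

0.1620 m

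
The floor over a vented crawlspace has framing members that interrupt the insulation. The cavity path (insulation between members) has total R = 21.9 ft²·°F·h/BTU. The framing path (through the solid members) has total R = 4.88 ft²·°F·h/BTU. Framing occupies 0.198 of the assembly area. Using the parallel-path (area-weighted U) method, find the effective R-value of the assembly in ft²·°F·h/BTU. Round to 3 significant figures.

U_eff = 0.802/21.9 + 0.198/4.88 = 0.03662 + 0.04057 = 0.07719
R_eff = 1/U_eff = 12.95 ft²·°F·h/BTU

13.0 ft²·°F·h/BTU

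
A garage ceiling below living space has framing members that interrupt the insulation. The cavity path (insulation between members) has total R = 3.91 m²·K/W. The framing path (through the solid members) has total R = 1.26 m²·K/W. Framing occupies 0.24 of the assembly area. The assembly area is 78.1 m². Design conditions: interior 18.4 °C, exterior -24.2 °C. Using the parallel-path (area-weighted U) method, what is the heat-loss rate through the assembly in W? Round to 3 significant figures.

1280 W

U_eff = 0.76/3.91 + 0.24/1.26 = 0.1944 + 0.1905 = 0.3848
R_eff = 1/U_eff = 2.598 m²·K/W
Q = 78.1 × (18.4 − (-24.2)) / 2.598 = 1280 W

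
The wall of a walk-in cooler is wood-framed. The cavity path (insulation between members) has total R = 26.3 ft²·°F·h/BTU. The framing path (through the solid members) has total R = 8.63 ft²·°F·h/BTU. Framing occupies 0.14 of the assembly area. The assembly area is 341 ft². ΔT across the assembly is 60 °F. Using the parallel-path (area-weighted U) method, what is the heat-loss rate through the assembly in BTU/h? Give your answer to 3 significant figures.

1000 BTU/h

U_eff = 0.86/26.3 + 0.14/8.63 = 0.0327 + 0.01622 = 0.04892
R_eff = 1/U_eff = 20.44 ft²·°F·h/BTU
Q = 341 × 60 / 20.44 = 1001 BTU/h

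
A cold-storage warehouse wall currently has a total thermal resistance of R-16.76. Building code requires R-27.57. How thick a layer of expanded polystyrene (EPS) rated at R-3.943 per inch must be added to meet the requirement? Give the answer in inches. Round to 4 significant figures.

2.742 in

ΔR = 27.57 − 16.76 = 10.81 ft²·°F·h/BTU
L = ΔR / (R/in) = 10.81/3.943 = 2.7416 in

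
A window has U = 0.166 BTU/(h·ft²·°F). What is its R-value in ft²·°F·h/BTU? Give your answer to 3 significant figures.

6.02 ft²·°F·h/BTU

R = 1/U = 1/0.166 = 6.024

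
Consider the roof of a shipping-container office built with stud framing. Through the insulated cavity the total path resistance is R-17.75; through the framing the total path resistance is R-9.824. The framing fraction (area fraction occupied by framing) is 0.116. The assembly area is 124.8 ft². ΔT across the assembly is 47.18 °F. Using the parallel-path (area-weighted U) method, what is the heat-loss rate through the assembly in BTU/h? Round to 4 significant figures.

U_eff = 0.884/17.75 + 0.116/9.824 = 0.049803 + 0.011808 = 0.061611
R_eff = 1/U_eff = 16.231 ft²·°F·h/BTU
Q = 124.8 × 47.18 / 16.231 = 362.77 BTU/h

362.8 BTU/h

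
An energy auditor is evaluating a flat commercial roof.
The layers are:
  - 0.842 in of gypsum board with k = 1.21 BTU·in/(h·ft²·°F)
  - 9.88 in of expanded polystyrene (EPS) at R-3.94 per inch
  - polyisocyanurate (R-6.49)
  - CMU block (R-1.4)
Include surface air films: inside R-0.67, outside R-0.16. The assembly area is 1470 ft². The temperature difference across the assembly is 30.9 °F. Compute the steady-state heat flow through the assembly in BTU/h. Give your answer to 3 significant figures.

0.842/1.21 = 0.6959
9.88 × 3.94 = 38.93
R_total = 0.67 + 0.6959 + 38.93 + 6.49 + 1.4 + 0.16 = 48.34 ft²·°F·h/BTU
Q = A·ΔT/R = 1470 × 30.9 / 48.34 = 939.6 BTU/h

940 BTU/h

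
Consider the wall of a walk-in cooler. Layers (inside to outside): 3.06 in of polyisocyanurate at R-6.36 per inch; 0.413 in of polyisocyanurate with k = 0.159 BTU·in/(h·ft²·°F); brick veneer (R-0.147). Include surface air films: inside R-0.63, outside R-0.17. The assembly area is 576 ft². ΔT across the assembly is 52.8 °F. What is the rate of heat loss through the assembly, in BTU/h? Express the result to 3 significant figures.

1320 BTU/h

3.06 × 6.36 = 19.46
0.413/0.159 = 2.597
R_total = 0.63 + 19.46 + 2.597 + 0.147 + 0.17 = 23.01 ft²·°F·h/BTU
Q = A·ΔT/R = 576 × 52.8 / 23.01 = 1322 BTU/h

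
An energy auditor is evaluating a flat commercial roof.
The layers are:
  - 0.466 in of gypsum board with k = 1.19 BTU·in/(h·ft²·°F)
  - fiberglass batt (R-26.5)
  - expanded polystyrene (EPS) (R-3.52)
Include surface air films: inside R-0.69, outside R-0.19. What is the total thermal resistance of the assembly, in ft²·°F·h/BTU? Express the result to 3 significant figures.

0.466/1.19 = 0.3916
R_total = 0.69 + 0.3916 + 26.5 + 3.52 + 0.19 = 31.29 ft²·°F·h/BTU

31.3 ft²·°F·h/BTU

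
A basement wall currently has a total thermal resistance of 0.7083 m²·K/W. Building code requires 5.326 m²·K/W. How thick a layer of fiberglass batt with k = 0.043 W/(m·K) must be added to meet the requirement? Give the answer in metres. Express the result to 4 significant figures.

0.1986 m

ΔR = 5.326 − 0.7083 = 4.6177 m²·K/W
L = ΔR × k = 4.6177 × 0.043 = 0.19856 m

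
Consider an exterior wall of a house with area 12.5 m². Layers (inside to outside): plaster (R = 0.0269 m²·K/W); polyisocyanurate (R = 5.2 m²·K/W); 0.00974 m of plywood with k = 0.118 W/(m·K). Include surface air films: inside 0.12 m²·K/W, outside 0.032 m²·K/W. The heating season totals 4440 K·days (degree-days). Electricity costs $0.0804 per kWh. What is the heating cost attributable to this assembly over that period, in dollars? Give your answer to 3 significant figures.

19.6 dollars

0.00974/0.118 = 0.08254
R_total = 0.12 + 0.0269 + 5.2 + 0.08254 + 0.032 = 5.461 m²·K/W
E = A × HDD × 24 / R / 1000 = 12.5 × 4440 × 24 / 5.461 / 1000 = 243.9 kWh
Cost = 243.9 × 0.0804 = $19.61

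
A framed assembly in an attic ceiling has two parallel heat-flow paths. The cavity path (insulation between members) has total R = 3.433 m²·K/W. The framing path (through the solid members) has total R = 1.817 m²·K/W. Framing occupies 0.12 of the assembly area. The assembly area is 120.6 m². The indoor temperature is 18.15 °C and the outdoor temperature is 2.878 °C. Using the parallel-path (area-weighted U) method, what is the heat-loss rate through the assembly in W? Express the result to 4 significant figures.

593.8 W

U_eff = 0.88/3.433 + 0.12/1.817 = 0.25634 + 0.066043 = 0.32238
R_eff = 1/U_eff = 3.1019 m²·K/W
Q = 120.6 × (18.15 − 2.878) / 3.1019 = 593.76 W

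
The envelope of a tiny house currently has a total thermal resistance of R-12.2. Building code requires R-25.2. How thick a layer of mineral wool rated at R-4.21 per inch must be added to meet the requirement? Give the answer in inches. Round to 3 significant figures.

ΔR = 25.2 − 12.2 = 13 ft²·°F·h/BTU
L = ΔR / (R/in) = 13/4.21 = 3.088 in

3.09 in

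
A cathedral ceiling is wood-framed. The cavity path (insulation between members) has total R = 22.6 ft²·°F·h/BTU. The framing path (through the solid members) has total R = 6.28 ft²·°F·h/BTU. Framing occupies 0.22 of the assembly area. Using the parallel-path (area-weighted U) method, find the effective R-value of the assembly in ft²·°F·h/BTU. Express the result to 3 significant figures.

U_eff = 0.78/22.6 + 0.22/6.28 = 0.03451 + 0.03503 = 0.06955
R_eff = 1/U_eff = 14.38 ft²·°F·h/BTU

14.4 ft²·°F·h/BTU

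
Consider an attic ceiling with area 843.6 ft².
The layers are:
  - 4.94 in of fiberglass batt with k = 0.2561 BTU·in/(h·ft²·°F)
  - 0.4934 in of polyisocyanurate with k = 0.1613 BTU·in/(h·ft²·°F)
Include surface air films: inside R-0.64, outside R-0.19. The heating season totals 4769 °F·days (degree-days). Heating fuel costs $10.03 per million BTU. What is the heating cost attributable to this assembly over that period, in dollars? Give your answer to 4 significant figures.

41.78 dollars

4.94/0.2561 = 19.289
0.4934/0.1613 = 3.0589
R_total = 0.64 + 19.289 + 3.0589 + 0.19 = 23.178 ft²·°F·h/BTU
E = A × HDD × 24 / R = 843.6 × 4769 × 24 / 23.178 = 4165800 BTU
Cost = 4165800/10⁶ × 10.03 = $41.783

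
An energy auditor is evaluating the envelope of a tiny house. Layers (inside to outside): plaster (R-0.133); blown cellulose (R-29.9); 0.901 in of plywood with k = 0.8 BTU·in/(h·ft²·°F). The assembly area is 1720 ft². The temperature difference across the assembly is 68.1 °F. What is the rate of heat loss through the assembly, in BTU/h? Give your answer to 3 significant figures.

0.901/0.8 = 1.126
R_total = 0.133 + 29.9 + 1.126 = 31.16 ft²·°F·h/BTU
Q = A·ΔT/R = 1720 × 68.1 / 31.16 = 3759 BTU/h

3760 BTU/h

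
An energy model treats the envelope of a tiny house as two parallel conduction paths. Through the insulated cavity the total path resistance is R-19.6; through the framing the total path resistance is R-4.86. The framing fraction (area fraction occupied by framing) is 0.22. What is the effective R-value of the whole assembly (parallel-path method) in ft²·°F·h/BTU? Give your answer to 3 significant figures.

U_eff = 0.78/19.6 + 0.22/4.86 = 0.0398 + 0.04527 = 0.08506
R_eff = 1/U_eff = 11.76 ft²·°F·h/BTU

11.8 ft²·°F·h/BTU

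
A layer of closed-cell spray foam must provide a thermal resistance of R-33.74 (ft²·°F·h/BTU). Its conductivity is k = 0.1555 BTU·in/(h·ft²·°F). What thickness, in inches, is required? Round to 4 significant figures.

L = R × k = 33.74 × 0.1555 = 5.2466 in

5.247 in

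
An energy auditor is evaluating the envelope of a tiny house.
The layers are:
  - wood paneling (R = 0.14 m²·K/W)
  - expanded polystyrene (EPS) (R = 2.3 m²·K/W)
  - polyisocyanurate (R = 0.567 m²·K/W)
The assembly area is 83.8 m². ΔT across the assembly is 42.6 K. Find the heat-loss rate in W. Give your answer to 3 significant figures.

R_total = 0.14 + 2.3 + 0.567 = 3.007 m²·K/W
Q = A·ΔT/R = 83.8 × 42.6 / 3.007 = 1187 W

1190 W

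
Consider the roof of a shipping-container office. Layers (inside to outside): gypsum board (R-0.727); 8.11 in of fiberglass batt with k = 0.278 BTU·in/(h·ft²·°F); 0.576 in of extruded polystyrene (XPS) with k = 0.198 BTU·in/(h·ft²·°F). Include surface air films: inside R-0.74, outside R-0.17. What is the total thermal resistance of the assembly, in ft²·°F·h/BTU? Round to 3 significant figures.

8.11/0.278 = 29.17
0.576/0.198 = 2.909
R_total = 0.74 + 0.727 + 29.17 + 2.909 + 0.17 = 33.72 ft²·°F·h/BTU

33.7 ft²·°F·h/BTU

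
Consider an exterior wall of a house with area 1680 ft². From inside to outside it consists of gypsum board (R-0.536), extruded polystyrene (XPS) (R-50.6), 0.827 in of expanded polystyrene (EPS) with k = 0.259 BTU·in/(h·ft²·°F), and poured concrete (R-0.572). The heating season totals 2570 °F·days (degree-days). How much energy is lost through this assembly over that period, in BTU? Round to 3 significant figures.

0.827/0.259 = 3.193
R_total = 0.536 + 50.6 + 3.193 + 0.572 = 54.9 ft²·°F·h/BTU
E = A × HDD × 24 / R = 1680 × 2570 × 24 / 54.9 = 1887000 BTU

1890000 BTU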